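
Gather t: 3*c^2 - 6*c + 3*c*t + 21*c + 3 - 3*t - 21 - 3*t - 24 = 3*c^2 + 15*c + t*(3*c - 6) - 42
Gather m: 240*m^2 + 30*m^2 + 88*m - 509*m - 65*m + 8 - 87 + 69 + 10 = 270*m^2 - 486*m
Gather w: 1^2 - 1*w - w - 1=-2*w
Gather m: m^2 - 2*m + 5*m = m^2 + 3*m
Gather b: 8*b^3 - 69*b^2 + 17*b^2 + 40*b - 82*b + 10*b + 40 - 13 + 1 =8*b^3 - 52*b^2 - 32*b + 28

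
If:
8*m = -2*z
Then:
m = -z/4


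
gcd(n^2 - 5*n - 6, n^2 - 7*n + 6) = n - 6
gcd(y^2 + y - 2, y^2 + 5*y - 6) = y - 1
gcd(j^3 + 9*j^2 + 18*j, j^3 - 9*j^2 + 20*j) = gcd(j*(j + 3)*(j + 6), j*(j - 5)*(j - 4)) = j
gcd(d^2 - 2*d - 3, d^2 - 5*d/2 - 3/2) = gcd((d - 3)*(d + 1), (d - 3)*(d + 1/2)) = d - 3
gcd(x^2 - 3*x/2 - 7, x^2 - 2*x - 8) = x + 2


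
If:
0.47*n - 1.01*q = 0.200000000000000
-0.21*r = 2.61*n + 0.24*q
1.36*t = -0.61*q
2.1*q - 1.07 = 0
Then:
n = 1.52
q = 0.51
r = -19.48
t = -0.23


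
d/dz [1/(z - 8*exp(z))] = (8*exp(z) - 1)/(z - 8*exp(z))^2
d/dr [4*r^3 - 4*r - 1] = 12*r^2 - 4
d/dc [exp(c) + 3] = exp(c)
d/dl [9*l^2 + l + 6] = 18*l + 1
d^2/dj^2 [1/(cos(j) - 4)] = (sin(j)^2 - 4*cos(j) + 1)/(cos(j) - 4)^3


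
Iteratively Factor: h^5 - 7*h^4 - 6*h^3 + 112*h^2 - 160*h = (h + 4)*(h^4 - 11*h^3 + 38*h^2 - 40*h) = (h - 2)*(h + 4)*(h^3 - 9*h^2 + 20*h) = (h - 5)*(h - 2)*(h + 4)*(h^2 - 4*h) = h*(h - 5)*(h - 2)*(h + 4)*(h - 4)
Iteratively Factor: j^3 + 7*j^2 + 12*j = (j)*(j^2 + 7*j + 12) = j*(j + 3)*(j + 4)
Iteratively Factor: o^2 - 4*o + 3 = (o - 1)*(o - 3)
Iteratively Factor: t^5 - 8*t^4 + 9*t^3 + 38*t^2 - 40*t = (t - 5)*(t^4 - 3*t^3 - 6*t^2 + 8*t) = (t - 5)*(t + 2)*(t^3 - 5*t^2 + 4*t) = (t - 5)*(t - 4)*(t + 2)*(t^2 - t) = t*(t - 5)*(t - 4)*(t + 2)*(t - 1)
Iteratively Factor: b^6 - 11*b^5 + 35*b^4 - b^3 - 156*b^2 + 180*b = (b - 3)*(b^5 - 8*b^4 + 11*b^3 + 32*b^2 - 60*b) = (b - 3)*(b - 2)*(b^4 - 6*b^3 - b^2 + 30*b) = b*(b - 3)*(b - 2)*(b^3 - 6*b^2 - b + 30) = b*(b - 5)*(b - 3)*(b - 2)*(b^2 - b - 6) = b*(b - 5)*(b - 3)^2*(b - 2)*(b + 2)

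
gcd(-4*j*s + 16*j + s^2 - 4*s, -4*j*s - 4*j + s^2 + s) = -4*j + s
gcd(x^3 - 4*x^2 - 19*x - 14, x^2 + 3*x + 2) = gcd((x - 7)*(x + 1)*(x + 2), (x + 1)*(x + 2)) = x^2 + 3*x + 2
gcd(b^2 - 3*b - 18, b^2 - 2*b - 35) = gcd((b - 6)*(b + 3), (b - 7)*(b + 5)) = 1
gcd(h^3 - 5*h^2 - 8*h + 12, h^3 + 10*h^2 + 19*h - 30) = h - 1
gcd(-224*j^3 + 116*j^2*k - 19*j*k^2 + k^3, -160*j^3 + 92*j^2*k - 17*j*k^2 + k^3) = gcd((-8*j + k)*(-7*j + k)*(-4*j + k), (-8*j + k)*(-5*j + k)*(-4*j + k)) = 32*j^2 - 12*j*k + k^2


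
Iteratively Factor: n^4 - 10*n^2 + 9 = (n - 1)*(n^3 + n^2 - 9*n - 9) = (n - 1)*(n + 1)*(n^2 - 9) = (n - 3)*(n - 1)*(n + 1)*(n + 3)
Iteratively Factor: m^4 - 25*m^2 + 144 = (m + 4)*(m^3 - 4*m^2 - 9*m + 36) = (m + 3)*(m + 4)*(m^2 - 7*m + 12) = (m - 4)*(m + 3)*(m + 4)*(m - 3)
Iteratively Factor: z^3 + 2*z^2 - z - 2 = (z + 1)*(z^2 + z - 2) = (z + 1)*(z + 2)*(z - 1)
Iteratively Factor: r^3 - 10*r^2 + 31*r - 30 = (r - 5)*(r^2 - 5*r + 6) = (r - 5)*(r - 2)*(r - 3)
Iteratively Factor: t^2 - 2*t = (t)*(t - 2)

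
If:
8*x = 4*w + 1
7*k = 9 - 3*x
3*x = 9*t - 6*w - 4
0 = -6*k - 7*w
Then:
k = 483/320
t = -341/576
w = -207/160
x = -167/320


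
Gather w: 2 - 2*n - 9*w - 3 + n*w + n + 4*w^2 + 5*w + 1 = -n + 4*w^2 + w*(n - 4)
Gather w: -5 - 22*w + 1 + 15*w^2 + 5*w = 15*w^2 - 17*w - 4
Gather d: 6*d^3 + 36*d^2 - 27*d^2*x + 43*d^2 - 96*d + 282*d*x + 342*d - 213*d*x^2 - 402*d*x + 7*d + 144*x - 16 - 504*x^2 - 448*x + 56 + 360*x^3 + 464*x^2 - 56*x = 6*d^3 + d^2*(79 - 27*x) + d*(-213*x^2 - 120*x + 253) + 360*x^3 - 40*x^2 - 360*x + 40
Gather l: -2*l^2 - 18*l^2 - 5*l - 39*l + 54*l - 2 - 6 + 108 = -20*l^2 + 10*l + 100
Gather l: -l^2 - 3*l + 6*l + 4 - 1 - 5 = -l^2 + 3*l - 2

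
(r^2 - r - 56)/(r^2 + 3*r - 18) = (r^2 - r - 56)/(r^2 + 3*r - 18)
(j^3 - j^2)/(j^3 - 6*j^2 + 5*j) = j/(j - 5)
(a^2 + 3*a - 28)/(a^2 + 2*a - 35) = (a - 4)/(a - 5)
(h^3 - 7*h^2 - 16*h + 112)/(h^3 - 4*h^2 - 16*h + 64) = (h - 7)/(h - 4)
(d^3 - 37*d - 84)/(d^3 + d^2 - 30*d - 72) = (d - 7)/(d - 6)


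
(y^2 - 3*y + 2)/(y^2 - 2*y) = (y - 1)/y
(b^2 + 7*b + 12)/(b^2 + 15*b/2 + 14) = 2*(b + 3)/(2*b + 7)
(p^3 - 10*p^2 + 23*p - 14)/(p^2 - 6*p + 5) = (p^2 - 9*p + 14)/(p - 5)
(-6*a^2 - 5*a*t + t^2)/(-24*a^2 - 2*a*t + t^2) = (a + t)/(4*a + t)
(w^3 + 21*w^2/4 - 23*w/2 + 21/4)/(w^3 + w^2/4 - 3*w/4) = (w^2 + 6*w - 7)/(w*(w + 1))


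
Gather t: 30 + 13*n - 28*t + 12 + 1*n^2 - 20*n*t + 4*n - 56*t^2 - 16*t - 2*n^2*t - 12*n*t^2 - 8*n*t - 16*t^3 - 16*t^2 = n^2 + 17*n - 16*t^3 + t^2*(-12*n - 72) + t*(-2*n^2 - 28*n - 44) + 42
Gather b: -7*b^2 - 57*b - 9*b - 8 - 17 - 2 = -7*b^2 - 66*b - 27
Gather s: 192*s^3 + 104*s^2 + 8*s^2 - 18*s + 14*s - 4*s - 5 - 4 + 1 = 192*s^3 + 112*s^2 - 8*s - 8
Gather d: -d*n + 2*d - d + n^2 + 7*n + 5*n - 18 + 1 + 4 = d*(1 - n) + n^2 + 12*n - 13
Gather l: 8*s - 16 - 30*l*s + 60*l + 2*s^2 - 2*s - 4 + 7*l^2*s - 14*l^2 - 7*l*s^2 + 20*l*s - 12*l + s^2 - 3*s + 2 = l^2*(7*s - 14) + l*(-7*s^2 - 10*s + 48) + 3*s^2 + 3*s - 18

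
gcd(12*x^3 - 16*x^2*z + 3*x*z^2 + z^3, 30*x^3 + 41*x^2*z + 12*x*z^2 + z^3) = 6*x + z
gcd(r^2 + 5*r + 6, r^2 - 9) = r + 3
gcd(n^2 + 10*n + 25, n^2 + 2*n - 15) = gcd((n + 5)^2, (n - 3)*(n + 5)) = n + 5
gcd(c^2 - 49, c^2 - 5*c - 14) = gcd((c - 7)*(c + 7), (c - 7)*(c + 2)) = c - 7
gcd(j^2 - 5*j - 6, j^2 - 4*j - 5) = j + 1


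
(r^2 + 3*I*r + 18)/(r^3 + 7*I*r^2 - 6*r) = (r - 3*I)/(r*(r + I))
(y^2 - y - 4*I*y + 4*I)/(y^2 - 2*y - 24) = (-y^2 + y + 4*I*y - 4*I)/(-y^2 + 2*y + 24)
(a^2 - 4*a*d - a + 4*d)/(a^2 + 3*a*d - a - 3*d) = (a - 4*d)/(a + 3*d)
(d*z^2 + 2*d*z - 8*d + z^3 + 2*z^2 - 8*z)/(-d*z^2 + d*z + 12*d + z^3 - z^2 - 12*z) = (-d*z^2 - 2*d*z + 8*d - z^3 - 2*z^2 + 8*z)/(d*z^2 - d*z - 12*d - z^3 + z^2 + 12*z)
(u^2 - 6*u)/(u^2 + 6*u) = (u - 6)/(u + 6)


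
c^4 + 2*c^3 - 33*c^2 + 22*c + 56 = (c - 4)*(c - 2)*(c + 1)*(c + 7)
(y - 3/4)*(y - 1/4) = y^2 - y + 3/16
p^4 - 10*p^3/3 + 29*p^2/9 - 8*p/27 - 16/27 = (p - 4/3)^2*(p - 1)*(p + 1/3)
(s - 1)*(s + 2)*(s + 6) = s^3 + 7*s^2 + 4*s - 12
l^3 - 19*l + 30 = (l - 3)*(l - 2)*(l + 5)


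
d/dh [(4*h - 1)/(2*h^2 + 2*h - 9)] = 2*(-4*h^2 + 2*h - 17)/(4*h^4 + 8*h^3 - 32*h^2 - 36*h + 81)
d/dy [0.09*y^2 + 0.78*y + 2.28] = 0.18*y + 0.78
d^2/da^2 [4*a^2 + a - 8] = 8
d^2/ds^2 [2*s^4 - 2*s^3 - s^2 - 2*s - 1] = 24*s^2 - 12*s - 2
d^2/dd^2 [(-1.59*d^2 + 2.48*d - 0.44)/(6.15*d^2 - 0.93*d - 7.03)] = (169.41159*d^3 - 512.30853*d^2 + 658.42884*d - 228.393918)/(232.608375*d^6 - 105.524775*d^5 - 781.71912*d^4 + 240.444153*d^3 + 893.574864*d^2 - 137.884311*d - 347.428927)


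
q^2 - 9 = (q - 3)*(q + 3)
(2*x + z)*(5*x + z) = 10*x^2 + 7*x*z + z^2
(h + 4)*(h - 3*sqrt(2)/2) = h^2 - 3*sqrt(2)*h/2 + 4*h - 6*sqrt(2)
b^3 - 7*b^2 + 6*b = b*(b - 6)*(b - 1)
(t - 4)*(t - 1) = t^2 - 5*t + 4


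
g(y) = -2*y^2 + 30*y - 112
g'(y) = 30 - 4*y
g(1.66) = -67.71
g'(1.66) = 23.36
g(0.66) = -93.07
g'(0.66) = 27.36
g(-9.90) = -605.02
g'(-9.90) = 69.60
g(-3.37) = -235.81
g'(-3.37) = 43.48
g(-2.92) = -216.65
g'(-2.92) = 41.68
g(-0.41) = -124.64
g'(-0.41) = 31.64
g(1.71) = -66.55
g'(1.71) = 23.16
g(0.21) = -105.79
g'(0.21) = 29.16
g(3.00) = -40.00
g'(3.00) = 18.00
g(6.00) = -4.00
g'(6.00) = 6.00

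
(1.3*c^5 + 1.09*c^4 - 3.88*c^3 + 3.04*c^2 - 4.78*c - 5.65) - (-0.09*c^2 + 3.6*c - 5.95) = 1.3*c^5 + 1.09*c^4 - 3.88*c^3 + 3.13*c^2 - 8.38*c + 0.3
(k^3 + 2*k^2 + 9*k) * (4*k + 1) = 4*k^4 + 9*k^3 + 38*k^2 + 9*k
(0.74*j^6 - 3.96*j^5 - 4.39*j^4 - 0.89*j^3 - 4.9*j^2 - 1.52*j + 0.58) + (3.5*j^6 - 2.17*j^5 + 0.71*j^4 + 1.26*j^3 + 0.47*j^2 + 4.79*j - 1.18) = 4.24*j^6 - 6.13*j^5 - 3.68*j^4 + 0.37*j^3 - 4.43*j^2 + 3.27*j - 0.6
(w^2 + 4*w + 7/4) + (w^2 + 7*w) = 2*w^2 + 11*w + 7/4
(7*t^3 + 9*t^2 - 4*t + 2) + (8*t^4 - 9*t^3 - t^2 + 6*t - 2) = 8*t^4 - 2*t^3 + 8*t^2 + 2*t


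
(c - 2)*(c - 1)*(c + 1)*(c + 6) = c^4 + 4*c^3 - 13*c^2 - 4*c + 12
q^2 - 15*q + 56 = (q - 8)*(q - 7)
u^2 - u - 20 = (u - 5)*(u + 4)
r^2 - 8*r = r*(r - 8)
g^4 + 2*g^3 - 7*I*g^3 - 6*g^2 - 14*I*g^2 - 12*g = g*(g + 2)*(g - 6*I)*(g - I)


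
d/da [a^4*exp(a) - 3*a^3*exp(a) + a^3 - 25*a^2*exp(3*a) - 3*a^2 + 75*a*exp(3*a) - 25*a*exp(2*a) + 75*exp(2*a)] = a^4*exp(a) + a^3*exp(a) - 75*a^2*exp(3*a) - 9*a^2*exp(a) + 3*a^2 + 175*a*exp(3*a) - 50*a*exp(2*a) - 6*a + 75*exp(3*a) + 125*exp(2*a)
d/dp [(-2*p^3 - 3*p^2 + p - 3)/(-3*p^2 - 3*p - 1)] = 2*(3*p^4 + 6*p^3 + 9*p^2 - 6*p - 5)/(9*p^4 + 18*p^3 + 15*p^2 + 6*p + 1)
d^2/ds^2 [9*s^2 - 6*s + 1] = 18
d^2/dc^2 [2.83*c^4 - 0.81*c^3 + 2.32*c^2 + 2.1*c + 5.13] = 33.96*c^2 - 4.86*c + 4.64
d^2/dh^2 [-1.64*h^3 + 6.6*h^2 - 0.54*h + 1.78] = 13.2 - 9.84*h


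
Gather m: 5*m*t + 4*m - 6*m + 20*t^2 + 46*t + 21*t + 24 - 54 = m*(5*t - 2) + 20*t^2 + 67*t - 30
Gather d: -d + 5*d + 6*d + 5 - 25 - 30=10*d - 50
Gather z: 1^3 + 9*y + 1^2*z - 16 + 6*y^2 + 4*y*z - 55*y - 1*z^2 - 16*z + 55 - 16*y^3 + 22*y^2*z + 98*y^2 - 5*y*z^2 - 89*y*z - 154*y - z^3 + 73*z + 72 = -16*y^3 + 104*y^2 - 200*y - z^3 + z^2*(-5*y - 1) + z*(22*y^2 - 85*y + 58) + 112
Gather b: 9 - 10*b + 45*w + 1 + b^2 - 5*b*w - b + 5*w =b^2 + b*(-5*w - 11) + 50*w + 10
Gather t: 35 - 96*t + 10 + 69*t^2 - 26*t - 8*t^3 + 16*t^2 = -8*t^3 + 85*t^2 - 122*t + 45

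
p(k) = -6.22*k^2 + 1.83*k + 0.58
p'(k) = 1.83 - 12.44*k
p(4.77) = -132.21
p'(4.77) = -57.51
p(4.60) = -122.62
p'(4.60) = -55.39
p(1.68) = -13.90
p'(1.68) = -19.07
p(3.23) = -58.40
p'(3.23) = -38.35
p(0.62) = -0.68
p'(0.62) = -5.88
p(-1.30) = -12.31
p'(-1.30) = 18.00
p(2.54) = -34.90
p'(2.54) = -29.77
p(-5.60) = -204.73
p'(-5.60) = 71.49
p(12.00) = -873.14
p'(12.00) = -147.45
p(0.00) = 0.58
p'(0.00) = 1.83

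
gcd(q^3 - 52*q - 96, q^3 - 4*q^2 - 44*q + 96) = q^2 - 2*q - 48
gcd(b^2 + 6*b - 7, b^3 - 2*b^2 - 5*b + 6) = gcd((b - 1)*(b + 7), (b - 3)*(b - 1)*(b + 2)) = b - 1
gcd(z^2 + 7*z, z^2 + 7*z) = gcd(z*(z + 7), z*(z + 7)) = z^2 + 7*z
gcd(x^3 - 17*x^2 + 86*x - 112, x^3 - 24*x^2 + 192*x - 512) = x - 8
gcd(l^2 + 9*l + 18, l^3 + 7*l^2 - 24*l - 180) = l + 6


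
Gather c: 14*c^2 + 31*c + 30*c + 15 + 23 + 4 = 14*c^2 + 61*c + 42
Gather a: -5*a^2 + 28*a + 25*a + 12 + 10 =-5*a^2 + 53*a + 22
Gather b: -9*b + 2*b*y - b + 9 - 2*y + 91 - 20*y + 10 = b*(2*y - 10) - 22*y + 110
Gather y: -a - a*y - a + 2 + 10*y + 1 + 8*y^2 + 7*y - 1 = -2*a + 8*y^2 + y*(17 - a) + 2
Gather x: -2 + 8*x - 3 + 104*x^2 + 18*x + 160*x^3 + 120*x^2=160*x^3 + 224*x^2 + 26*x - 5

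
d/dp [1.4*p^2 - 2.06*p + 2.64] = 2.8*p - 2.06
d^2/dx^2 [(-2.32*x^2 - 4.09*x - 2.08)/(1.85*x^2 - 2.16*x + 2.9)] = (-46.53749*x^3 + 31.968*x^2 + 181.52718*x - 87.352416)/(6.331625*x^6 - 22.1778*x^5 + 55.66983*x^4 - 79.608096*x^3 + 87.26622*x^2 - 54.4968*x + 24.389)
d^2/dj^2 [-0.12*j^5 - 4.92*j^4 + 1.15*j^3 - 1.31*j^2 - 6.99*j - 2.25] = -2.4*j^3 - 59.04*j^2 + 6.9*j - 2.62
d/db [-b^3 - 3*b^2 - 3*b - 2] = -3*b^2 - 6*b - 3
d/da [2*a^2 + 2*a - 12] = 4*a + 2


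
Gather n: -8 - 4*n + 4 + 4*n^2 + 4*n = 4*n^2 - 4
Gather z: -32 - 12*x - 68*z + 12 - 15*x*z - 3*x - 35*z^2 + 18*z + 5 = -15*x - 35*z^2 + z*(-15*x - 50) - 15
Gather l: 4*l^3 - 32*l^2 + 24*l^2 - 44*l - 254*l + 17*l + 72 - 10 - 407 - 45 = 4*l^3 - 8*l^2 - 281*l - 390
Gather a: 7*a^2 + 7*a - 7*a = 7*a^2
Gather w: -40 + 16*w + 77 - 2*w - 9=14*w + 28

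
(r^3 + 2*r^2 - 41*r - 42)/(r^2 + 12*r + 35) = (r^2 - 5*r - 6)/(r + 5)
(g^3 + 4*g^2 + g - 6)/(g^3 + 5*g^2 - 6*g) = (g^2 + 5*g + 6)/(g*(g + 6))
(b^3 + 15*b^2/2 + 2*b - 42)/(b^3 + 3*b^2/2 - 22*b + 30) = (2*b + 7)/(2*b - 5)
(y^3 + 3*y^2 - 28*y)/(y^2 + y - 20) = y*(y + 7)/(y + 5)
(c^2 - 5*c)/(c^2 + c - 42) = c*(c - 5)/(c^2 + c - 42)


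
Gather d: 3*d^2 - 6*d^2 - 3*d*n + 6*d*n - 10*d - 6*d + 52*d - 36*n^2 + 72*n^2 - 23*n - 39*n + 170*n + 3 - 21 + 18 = -3*d^2 + d*(3*n + 36) + 36*n^2 + 108*n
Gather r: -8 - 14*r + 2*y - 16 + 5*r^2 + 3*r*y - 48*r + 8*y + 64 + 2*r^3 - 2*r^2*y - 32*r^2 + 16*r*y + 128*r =2*r^3 + r^2*(-2*y - 27) + r*(19*y + 66) + 10*y + 40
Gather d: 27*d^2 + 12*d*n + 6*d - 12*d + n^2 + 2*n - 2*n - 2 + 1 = 27*d^2 + d*(12*n - 6) + n^2 - 1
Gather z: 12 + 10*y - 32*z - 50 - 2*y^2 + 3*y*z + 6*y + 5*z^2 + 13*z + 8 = -2*y^2 + 16*y + 5*z^2 + z*(3*y - 19) - 30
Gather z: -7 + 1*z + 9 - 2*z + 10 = 12 - z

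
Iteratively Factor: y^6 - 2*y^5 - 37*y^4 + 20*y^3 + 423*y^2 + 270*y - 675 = (y - 5)*(y^5 + 3*y^4 - 22*y^3 - 90*y^2 - 27*y + 135) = (y - 5)*(y + 3)*(y^4 - 22*y^2 - 24*y + 45) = (y - 5)*(y + 3)^2*(y^3 - 3*y^2 - 13*y + 15) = (y - 5)*(y - 1)*(y + 3)^2*(y^2 - 2*y - 15) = (y - 5)*(y - 1)*(y + 3)^3*(y - 5)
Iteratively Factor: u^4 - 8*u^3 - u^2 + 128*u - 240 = (u - 5)*(u^3 - 3*u^2 - 16*u + 48) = (u - 5)*(u - 4)*(u^2 + u - 12) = (u - 5)*(u - 4)*(u - 3)*(u + 4)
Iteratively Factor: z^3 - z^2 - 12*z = (z - 4)*(z^2 + 3*z) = (z - 4)*(z + 3)*(z)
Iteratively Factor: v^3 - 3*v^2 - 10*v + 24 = (v + 3)*(v^2 - 6*v + 8) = (v - 4)*(v + 3)*(v - 2)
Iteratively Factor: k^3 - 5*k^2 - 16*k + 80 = (k - 4)*(k^2 - k - 20) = (k - 4)*(k + 4)*(k - 5)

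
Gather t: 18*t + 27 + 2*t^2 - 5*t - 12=2*t^2 + 13*t + 15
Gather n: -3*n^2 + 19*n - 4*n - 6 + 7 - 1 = -3*n^2 + 15*n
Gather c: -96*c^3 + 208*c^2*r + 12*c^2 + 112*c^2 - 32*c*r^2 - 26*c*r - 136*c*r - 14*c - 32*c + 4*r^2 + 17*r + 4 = -96*c^3 + c^2*(208*r + 124) + c*(-32*r^2 - 162*r - 46) + 4*r^2 + 17*r + 4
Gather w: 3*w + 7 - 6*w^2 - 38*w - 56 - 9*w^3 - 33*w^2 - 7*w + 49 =-9*w^3 - 39*w^2 - 42*w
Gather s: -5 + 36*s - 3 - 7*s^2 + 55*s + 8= -7*s^2 + 91*s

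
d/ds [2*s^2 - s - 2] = 4*s - 1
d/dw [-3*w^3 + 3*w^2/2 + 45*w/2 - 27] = -9*w^2 + 3*w + 45/2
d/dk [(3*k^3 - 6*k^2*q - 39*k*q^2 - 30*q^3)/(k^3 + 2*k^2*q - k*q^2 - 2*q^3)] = 12*q/(k^2 - 2*k*q + q^2)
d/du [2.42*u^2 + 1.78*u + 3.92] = 4.84*u + 1.78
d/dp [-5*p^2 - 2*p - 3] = -10*p - 2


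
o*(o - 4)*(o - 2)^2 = o^4 - 8*o^3 + 20*o^2 - 16*o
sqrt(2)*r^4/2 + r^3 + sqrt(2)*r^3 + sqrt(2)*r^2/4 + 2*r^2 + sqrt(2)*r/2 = r*(r/2 + 1)*(r + sqrt(2)/2)*(sqrt(2)*r + 1)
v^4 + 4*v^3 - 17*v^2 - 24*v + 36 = (v - 3)*(v - 1)*(v + 2)*(v + 6)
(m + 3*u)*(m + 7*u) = m^2 + 10*m*u + 21*u^2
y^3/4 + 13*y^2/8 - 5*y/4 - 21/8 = (y/4 + 1/4)*(y - 3/2)*(y + 7)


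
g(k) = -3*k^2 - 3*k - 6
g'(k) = -6*k - 3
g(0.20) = -6.72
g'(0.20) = -4.20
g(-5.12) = -69.28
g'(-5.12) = 27.72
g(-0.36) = -5.31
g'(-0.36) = -0.84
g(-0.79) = -5.50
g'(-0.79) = 1.74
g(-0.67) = -5.34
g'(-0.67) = 1.02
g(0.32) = -7.27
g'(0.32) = -4.92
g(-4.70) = -58.17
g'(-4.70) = 25.20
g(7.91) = -217.43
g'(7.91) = -50.46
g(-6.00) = -96.00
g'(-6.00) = 33.00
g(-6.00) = -96.00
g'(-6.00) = 33.00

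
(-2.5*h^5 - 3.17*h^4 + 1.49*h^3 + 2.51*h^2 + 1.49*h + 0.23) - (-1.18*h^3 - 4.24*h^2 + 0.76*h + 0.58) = -2.5*h^5 - 3.17*h^4 + 2.67*h^3 + 6.75*h^2 + 0.73*h - 0.35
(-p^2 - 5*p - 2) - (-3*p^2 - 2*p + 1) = 2*p^2 - 3*p - 3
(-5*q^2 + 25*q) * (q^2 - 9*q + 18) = -5*q^4 + 70*q^3 - 315*q^2 + 450*q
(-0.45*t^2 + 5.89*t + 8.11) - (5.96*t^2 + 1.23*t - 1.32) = -6.41*t^2 + 4.66*t + 9.43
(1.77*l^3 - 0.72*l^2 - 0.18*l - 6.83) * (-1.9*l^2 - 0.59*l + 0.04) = -3.363*l^5 + 0.3237*l^4 + 0.8376*l^3 + 13.0544*l^2 + 4.0225*l - 0.2732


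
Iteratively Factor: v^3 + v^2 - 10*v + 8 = (v - 1)*(v^2 + 2*v - 8) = (v - 2)*(v - 1)*(v + 4)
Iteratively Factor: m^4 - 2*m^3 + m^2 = (m)*(m^3 - 2*m^2 + m) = m*(m - 1)*(m^2 - m) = m*(m - 1)^2*(m)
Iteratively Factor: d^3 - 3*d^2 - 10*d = (d)*(d^2 - 3*d - 10) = d*(d + 2)*(d - 5)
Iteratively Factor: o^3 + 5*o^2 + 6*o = (o + 3)*(o^2 + 2*o) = (o + 2)*(o + 3)*(o)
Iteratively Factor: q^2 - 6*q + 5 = (q - 1)*(q - 5)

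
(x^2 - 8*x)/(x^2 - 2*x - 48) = x/(x + 6)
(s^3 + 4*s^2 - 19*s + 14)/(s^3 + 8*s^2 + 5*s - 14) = (s - 2)/(s + 2)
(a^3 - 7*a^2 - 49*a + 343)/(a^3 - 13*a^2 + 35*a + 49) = (a + 7)/(a + 1)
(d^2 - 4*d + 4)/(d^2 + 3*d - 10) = (d - 2)/(d + 5)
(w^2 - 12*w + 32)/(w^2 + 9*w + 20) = (w^2 - 12*w + 32)/(w^2 + 9*w + 20)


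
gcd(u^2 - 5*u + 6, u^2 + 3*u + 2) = 1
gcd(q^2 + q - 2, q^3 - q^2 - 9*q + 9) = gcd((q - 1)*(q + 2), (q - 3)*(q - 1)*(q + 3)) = q - 1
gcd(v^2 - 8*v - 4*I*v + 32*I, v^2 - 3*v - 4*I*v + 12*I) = v - 4*I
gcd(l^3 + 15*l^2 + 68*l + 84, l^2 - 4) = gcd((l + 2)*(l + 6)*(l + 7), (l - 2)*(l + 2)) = l + 2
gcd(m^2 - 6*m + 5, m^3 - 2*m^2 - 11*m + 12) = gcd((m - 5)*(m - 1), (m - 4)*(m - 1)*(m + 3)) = m - 1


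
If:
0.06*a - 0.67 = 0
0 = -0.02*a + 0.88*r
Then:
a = 11.17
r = 0.25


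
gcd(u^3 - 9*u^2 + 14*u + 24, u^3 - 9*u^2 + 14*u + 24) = u^3 - 9*u^2 + 14*u + 24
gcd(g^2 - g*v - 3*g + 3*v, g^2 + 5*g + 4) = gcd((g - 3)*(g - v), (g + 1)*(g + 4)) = 1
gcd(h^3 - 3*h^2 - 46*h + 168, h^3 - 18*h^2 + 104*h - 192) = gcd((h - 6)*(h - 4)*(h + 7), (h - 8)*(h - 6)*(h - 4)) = h^2 - 10*h + 24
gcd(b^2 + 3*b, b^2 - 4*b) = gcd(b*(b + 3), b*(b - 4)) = b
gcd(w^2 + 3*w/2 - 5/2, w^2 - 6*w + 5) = w - 1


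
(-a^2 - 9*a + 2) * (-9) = 9*a^2 + 81*a - 18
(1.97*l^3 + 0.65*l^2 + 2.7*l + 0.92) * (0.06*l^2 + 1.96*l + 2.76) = 0.1182*l^5 + 3.9002*l^4 + 6.8732*l^3 + 7.1412*l^2 + 9.2552*l + 2.5392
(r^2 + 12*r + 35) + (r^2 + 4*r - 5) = 2*r^2 + 16*r + 30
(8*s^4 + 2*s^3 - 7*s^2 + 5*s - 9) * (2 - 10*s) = -80*s^5 - 4*s^4 + 74*s^3 - 64*s^2 + 100*s - 18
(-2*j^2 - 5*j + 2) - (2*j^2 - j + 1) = -4*j^2 - 4*j + 1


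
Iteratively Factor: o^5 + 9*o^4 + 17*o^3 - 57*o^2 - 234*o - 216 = (o + 3)*(o^4 + 6*o^3 - o^2 - 54*o - 72) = (o + 3)^2*(o^3 + 3*o^2 - 10*o - 24) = (o + 2)*(o + 3)^2*(o^2 + o - 12) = (o - 3)*(o + 2)*(o + 3)^2*(o + 4)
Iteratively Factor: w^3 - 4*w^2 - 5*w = (w - 5)*(w^2 + w) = w*(w - 5)*(w + 1)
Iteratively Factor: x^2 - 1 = (x - 1)*(x + 1)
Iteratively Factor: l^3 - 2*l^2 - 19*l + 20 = (l - 1)*(l^2 - l - 20) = (l - 5)*(l - 1)*(l + 4)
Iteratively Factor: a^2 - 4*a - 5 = (a - 5)*(a + 1)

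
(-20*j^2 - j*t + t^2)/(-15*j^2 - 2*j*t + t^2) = (4*j + t)/(3*j + t)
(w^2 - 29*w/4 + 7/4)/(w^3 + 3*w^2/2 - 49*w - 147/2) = (4*w - 1)/(2*(2*w^2 + 17*w + 21))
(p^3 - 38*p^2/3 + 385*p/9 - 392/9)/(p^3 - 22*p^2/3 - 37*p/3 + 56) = (p - 7/3)/(p + 3)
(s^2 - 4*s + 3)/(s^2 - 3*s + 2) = (s - 3)/(s - 2)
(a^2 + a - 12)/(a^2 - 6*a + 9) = (a + 4)/(a - 3)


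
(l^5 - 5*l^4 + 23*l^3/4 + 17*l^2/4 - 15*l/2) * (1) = l^5 - 5*l^4 + 23*l^3/4 + 17*l^2/4 - 15*l/2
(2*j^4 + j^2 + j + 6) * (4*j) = 8*j^5 + 4*j^3 + 4*j^2 + 24*j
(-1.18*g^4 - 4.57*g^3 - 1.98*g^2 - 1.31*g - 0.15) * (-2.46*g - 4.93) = 2.9028*g^5 + 17.0596*g^4 + 27.4009*g^3 + 12.984*g^2 + 6.8273*g + 0.7395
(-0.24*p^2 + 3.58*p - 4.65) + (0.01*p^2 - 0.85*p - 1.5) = -0.23*p^2 + 2.73*p - 6.15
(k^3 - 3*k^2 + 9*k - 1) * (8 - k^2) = -k^5 + 3*k^4 - k^3 - 23*k^2 + 72*k - 8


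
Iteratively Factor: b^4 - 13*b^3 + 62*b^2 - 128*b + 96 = (b - 4)*(b^3 - 9*b^2 + 26*b - 24) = (b - 4)*(b - 2)*(b^2 - 7*b + 12) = (b - 4)*(b - 3)*(b - 2)*(b - 4)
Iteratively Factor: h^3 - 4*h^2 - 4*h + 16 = (h - 2)*(h^2 - 2*h - 8) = (h - 4)*(h - 2)*(h + 2)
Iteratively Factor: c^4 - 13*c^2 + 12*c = (c)*(c^3 - 13*c + 12) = c*(c + 4)*(c^2 - 4*c + 3) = c*(c - 1)*(c + 4)*(c - 3)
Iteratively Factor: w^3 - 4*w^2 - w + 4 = (w + 1)*(w^2 - 5*w + 4) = (w - 1)*(w + 1)*(w - 4)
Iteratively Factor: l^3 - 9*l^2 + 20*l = (l)*(l^2 - 9*l + 20) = l*(l - 4)*(l - 5)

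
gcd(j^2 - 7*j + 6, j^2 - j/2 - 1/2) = j - 1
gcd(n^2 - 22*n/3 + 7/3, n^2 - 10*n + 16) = 1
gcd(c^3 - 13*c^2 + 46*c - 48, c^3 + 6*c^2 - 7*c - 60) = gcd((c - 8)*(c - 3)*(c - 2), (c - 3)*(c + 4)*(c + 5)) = c - 3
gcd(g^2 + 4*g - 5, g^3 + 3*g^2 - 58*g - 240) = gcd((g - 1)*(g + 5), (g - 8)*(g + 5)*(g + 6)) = g + 5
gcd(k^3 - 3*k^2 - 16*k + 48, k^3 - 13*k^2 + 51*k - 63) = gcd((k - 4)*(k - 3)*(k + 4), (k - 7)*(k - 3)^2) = k - 3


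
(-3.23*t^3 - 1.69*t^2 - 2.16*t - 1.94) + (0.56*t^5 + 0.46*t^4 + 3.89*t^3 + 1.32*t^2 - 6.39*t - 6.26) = 0.56*t^5 + 0.46*t^4 + 0.66*t^3 - 0.37*t^2 - 8.55*t - 8.2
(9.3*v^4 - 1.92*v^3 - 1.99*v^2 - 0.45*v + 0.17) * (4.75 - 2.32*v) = -21.576*v^5 + 48.6294*v^4 - 4.5032*v^3 - 8.4085*v^2 - 2.5319*v + 0.8075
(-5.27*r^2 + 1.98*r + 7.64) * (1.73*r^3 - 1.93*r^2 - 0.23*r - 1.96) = -9.1171*r^5 + 13.5965*r^4 + 10.6079*r^3 - 4.8714*r^2 - 5.638*r - 14.9744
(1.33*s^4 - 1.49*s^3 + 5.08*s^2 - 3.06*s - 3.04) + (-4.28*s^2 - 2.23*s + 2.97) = 1.33*s^4 - 1.49*s^3 + 0.8*s^2 - 5.29*s - 0.0699999999999998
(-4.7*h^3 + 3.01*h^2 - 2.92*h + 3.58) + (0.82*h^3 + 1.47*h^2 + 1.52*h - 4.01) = -3.88*h^3 + 4.48*h^2 - 1.4*h - 0.43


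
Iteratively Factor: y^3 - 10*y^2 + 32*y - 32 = (y - 4)*(y^2 - 6*y + 8) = (y - 4)*(y - 2)*(y - 4)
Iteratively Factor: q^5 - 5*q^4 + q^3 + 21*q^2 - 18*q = (q + 2)*(q^4 - 7*q^3 + 15*q^2 - 9*q) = q*(q + 2)*(q^3 - 7*q^2 + 15*q - 9) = q*(q - 3)*(q + 2)*(q^2 - 4*q + 3) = q*(q - 3)*(q - 1)*(q + 2)*(q - 3)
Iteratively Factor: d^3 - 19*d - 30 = (d + 3)*(d^2 - 3*d - 10) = (d + 2)*(d + 3)*(d - 5)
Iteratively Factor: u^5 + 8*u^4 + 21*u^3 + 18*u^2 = (u)*(u^4 + 8*u^3 + 21*u^2 + 18*u) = u^2*(u^3 + 8*u^2 + 21*u + 18) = u^2*(u + 3)*(u^2 + 5*u + 6) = u^2*(u + 2)*(u + 3)*(u + 3)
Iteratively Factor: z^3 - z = (z)*(z^2 - 1) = z*(z - 1)*(z + 1)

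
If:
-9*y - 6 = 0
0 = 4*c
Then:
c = 0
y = -2/3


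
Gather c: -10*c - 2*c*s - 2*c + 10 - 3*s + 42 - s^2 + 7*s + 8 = c*(-2*s - 12) - s^2 + 4*s + 60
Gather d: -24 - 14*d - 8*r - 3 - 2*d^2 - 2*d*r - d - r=-2*d^2 + d*(-2*r - 15) - 9*r - 27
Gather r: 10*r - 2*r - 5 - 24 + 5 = 8*r - 24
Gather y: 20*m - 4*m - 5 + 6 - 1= 16*m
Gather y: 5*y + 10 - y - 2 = 4*y + 8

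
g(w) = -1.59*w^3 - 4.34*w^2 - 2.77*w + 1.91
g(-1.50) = 1.67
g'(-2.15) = -6.16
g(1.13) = -9.06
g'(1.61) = -29.11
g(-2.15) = 3.61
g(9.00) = -1533.67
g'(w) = -4.77*w^2 - 8.68*w - 2.77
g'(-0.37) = -0.21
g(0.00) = 1.91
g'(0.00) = -2.77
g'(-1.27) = 0.56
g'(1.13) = -18.67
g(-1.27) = 1.68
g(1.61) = -20.43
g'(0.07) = -3.40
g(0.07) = 1.69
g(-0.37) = 2.42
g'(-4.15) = -48.90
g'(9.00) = -467.26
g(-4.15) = 52.30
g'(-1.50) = -0.48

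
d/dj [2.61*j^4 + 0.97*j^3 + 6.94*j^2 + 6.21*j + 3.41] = 10.44*j^3 + 2.91*j^2 + 13.88*j + 6.21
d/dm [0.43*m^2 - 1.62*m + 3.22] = 0.86*m - 1.62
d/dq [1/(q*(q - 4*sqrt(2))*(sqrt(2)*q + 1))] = (-3*sqrt(2)*q^2 + 14*q + 4*sqrt(2))/(q^2*(2*q^4 - 14*sqrt(2)*q^3 + 33*q^2 + 56*sqrt(2)*q + 32))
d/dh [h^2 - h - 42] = 2*h - 1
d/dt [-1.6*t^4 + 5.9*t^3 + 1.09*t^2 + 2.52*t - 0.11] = -6.4*t^3 + 17.7*t^2 + 2.18*t + 2.52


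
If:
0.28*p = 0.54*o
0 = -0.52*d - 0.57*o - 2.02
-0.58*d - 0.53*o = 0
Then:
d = 19.47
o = -21.30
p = -41.08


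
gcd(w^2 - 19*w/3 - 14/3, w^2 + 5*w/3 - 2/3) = 1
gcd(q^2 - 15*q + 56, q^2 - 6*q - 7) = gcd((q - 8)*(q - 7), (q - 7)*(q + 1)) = q - 7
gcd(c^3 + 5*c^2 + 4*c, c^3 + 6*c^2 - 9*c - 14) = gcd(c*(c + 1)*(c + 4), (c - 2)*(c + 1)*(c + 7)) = c + 1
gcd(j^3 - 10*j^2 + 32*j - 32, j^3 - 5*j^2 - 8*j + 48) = j^2 - 8*j + 16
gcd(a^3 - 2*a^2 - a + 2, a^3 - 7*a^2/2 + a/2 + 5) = a^2 - a - 2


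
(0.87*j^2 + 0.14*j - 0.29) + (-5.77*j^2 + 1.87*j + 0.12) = -4.9*j^2 + 2.01*j - 0.17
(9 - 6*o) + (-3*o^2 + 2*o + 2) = -3*o^2 - 4*o + 11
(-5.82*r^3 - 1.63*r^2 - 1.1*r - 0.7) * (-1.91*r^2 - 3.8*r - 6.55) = 11.1162*r^5 + 25.2293*r^4 + 46.416*r^3 + 16.1935*r^2 + 9.865*r + 4.585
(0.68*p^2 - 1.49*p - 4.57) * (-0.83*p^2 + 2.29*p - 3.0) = -0.5644*p^4 + 2.7939*p^3 - 1.659*p^2 - 5.9953*p + 13.71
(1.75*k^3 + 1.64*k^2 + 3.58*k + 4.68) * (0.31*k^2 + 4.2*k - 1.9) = 0.5425*k^5 + 7.8584*k^4 + 4.6728*k^3 + 13.3708*k^2 + 12.854*k - 8.892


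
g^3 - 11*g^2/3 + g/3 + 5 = (g - 3)*(g - 5/3)*(g + 1)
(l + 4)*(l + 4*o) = l^2 + 4*l*o + 4*l + 16*o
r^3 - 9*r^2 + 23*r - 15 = (r - 5)*(r - 3)*(r - 1)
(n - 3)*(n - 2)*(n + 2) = n^3 - 3*n^2 - 4*n + 12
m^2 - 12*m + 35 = (m - 7)*(m - 5)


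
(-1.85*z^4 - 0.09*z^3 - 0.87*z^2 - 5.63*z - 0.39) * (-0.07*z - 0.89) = 0.1295*z^5 + 1.6528*z^4 + 0.141*z^3 + 1.1684*z^2 + 5.038*z + 0.3471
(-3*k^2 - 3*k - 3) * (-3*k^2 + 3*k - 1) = 9*k^4 + 3*k^2 - 6*k + 3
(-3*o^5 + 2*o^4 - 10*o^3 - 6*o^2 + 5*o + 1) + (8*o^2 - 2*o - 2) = -3*o^5 + 2*o^4 - 10*o^3 + 2*o^2 + 3*o - 1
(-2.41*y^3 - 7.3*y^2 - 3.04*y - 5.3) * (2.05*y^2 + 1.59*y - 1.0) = -4.9405*y^5 - 18.7969*y^4 - 15.429*y^3 - 8.3986*y^2 - 5.387*y + 5.3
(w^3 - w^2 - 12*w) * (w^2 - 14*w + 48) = w^5 - 15*w^4 + 50*w^3 + 120*w^2 - 576*w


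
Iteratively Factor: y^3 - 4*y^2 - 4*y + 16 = (y + 2)*(y^2 - 6*y + 8) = (y - 2)*(y + 2)*(y - 4)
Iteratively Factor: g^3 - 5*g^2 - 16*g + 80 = (g - 5)*(g^2 - 16) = (g - 5)*(g - 4)*(g + 4)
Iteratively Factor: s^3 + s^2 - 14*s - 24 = (s + 2)*(s^2 - s - 12) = (s - 4)*(s + 2)*(s + 3)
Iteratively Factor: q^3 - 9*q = (q)*(q^2 - 9) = q*(q + 3)*(q - 3)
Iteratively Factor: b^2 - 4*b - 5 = (b + 1)*(b - 5)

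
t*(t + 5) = t^2 + 5*t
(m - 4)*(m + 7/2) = m^2 - m/2 - 14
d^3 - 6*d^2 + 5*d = d*(d - 5)*(d - 1)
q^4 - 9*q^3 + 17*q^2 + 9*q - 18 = (q - 6)*(q - 3)*(q - 1)*(q + 1)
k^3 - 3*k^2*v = k^2*(k - 3*v)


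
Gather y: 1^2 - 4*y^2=1 - 4*y^2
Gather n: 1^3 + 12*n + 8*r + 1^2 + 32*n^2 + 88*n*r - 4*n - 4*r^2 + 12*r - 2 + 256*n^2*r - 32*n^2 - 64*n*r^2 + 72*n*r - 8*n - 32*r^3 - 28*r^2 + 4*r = 256*n^2*r + n*(-64*r^2 + 160*r) - 32*r^3 - 32*r^2 + 24*r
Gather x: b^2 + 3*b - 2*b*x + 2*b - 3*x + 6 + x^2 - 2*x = b^2 + 5*b + x^2 + x*(-2*b - 5) + 6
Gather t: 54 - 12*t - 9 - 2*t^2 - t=-2*t^2 - 13*t + 45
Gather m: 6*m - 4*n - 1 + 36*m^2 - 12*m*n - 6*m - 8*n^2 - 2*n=36*m^2 - 12*m*n - 8*n^2 - 6*n - 1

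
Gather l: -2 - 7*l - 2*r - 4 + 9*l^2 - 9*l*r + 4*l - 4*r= 9*l^2 + l*(-9*r - 3) - 6*r - 6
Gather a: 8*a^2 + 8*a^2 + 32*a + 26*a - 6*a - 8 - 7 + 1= 16*a^2 + 52*a - 14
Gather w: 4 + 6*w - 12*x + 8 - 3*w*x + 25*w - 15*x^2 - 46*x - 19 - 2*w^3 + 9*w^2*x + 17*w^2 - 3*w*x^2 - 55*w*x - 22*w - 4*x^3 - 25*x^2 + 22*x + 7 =-2*w^3 + w^2*(9*x + 17) + w*(-3*x^2 - 58*x + 9) - 4*x^3 - 40*x^2 - 36*x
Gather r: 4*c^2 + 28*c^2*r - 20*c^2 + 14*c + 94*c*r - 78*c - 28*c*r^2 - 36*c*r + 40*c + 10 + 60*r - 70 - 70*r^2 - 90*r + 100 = -16*c^2 - 24*c + r^2*(-28*c - 70) + r*(28*c^2 + 58*c - 30) + 40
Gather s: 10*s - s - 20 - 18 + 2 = 9*s - 36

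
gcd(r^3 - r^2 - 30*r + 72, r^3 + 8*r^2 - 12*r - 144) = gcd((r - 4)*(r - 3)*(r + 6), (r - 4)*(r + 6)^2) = r^2 + 2*r - 24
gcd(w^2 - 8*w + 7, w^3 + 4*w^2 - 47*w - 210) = w - 7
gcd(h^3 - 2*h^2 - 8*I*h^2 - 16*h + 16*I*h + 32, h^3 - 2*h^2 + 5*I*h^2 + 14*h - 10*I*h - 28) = h - 2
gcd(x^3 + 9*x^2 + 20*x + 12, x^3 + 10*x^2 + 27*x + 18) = x^2 + 7*x + 6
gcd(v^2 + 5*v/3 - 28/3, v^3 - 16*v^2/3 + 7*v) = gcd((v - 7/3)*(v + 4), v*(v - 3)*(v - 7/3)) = v - 7/3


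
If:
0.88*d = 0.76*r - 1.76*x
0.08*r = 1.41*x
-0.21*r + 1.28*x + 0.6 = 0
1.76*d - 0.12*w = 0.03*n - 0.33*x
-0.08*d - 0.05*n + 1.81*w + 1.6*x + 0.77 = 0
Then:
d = 3.28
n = 177.34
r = 4.37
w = 4.40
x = 0.25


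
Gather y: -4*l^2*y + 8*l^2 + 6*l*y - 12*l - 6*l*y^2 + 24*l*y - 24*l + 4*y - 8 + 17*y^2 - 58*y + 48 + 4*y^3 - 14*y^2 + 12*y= 8*l^2 - 36*l + 4*y^3 + y^2*(3 - 6*l) + y*(-4*l^2 + 30*l - 42) + 40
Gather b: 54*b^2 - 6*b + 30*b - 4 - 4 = 54*b^2 + 24*b - 8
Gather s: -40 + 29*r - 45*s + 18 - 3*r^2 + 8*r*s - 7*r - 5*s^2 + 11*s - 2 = -3*r^2 + 22*r - 5*s^2 + s*(8*r - 34) - 24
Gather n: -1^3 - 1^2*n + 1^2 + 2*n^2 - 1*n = 2*n^2 - 2*n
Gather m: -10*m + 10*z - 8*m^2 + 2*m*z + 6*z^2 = -8*m^2 + m*(2*z - 10) + 6*z^2 + 10*z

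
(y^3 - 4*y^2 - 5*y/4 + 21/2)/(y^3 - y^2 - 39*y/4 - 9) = (2*y^2 - 11*y + 14)/(2*y^2 - 5*y - 12)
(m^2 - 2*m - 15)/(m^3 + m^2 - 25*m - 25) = (m + 3)/(m^2 + 6*m + 5)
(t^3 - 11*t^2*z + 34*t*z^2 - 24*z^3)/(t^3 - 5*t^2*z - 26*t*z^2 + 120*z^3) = (t - z)/(t + 5*z)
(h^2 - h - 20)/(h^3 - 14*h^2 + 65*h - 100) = (h + 4)/(h^2 - 9*h + 20)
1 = 1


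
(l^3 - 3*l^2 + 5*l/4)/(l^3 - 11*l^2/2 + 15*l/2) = (l - 1/2)/(l - 3)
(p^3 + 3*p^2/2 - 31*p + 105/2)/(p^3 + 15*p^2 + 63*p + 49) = (2*p^2 - 11*p + 15)/(2*(p^2 + 8*p + 7))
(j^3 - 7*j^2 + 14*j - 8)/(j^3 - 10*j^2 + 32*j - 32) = (j - 1)/(j - 4)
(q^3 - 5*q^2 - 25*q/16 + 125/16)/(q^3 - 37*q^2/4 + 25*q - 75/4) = (q + 5/4)/(q - 3)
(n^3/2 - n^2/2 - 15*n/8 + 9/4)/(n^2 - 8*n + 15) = (4*n^3 - 4*n^2 - 15*n + 18)/(8*(n^2 - 8*n + 15))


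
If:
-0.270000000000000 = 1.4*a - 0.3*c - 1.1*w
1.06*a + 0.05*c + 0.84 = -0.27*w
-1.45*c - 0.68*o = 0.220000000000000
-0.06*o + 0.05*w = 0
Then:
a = -0.64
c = 0.08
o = -0.50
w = -0.60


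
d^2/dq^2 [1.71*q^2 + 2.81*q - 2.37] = 3.42000000000000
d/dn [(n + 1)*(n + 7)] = 2*n + 8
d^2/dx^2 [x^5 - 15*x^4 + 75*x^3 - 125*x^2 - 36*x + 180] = 20*x^3 - 180*x^2 + 450*x - 250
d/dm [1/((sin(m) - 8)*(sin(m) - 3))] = (11 - 2*sin(m))*cos(m)/((sin(m) - 8)^2*(sin(m) - 3)^2)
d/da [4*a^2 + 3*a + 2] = 8*a + 3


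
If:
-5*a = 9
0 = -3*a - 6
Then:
No Solution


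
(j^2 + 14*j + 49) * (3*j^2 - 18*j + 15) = 3*j^4 + 24*j^3 - 90*j^2 - 672*j + 735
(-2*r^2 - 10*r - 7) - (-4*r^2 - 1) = 2*r^2 - 10*r - 6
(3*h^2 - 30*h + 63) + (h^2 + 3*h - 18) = 4*h^2 - 27*h + 45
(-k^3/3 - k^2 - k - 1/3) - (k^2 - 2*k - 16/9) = -k^3/3 - 2*k^2 + k + 13/9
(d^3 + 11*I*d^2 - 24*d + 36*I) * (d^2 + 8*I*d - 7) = d^5 + 19*I*d^4 - 119*d^3 - 233*I*d^2 - 120*d - 252*I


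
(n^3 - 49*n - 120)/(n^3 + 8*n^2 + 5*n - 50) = (n^2 - 5*n - 24)/(n^2 + 3*n - 10)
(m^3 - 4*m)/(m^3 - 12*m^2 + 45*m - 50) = m*(m + 2)/(m^2 - 10*m + 25)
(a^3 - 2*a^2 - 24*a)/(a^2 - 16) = a*(a - 6)/(a - 4)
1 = 1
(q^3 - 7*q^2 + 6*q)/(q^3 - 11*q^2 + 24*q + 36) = q*(q - 1)/(q^2 - 5*q - 6)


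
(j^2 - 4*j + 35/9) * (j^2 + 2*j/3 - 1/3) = j^4 - 10*j^3/3 + 8*j^2/9 + 106*j/27 - 35/27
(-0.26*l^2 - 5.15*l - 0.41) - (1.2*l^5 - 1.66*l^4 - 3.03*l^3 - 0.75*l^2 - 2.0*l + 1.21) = -1.2*l^5 + 1.66*l^4 + 3.03*l^3 + 0.49*l^2 - 3.15*l - 1.62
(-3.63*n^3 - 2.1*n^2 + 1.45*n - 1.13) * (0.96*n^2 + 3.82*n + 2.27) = -3.4848*n^5 - 15.8826*n^4 - 14.8701*n^3 - 0.3128*n^2 - 1.0251*n - 2.5651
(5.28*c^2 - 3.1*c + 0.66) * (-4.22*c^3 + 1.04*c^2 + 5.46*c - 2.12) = -22.2816*c^5 + 18.5732*c^4 + 22.8196*c^3 - 27.4332*c^2 + 10.1756*c - 1.3992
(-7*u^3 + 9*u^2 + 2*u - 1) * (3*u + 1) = -21*u^4 + 20*u^3 + 15*u^2 - u - 1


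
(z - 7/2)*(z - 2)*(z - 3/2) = z^3 - 7*z^2 + 61*z/4 - 21/2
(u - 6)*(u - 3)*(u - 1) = u^3 - 10*u^2 + 27*u - 18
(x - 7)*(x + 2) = x^2 - 5*x - 14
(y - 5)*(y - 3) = y^2 - 8*y + 15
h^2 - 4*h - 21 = (h - 7)*(h + 3)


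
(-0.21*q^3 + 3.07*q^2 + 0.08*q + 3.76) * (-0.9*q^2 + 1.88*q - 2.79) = 0.189*q^5 - 3.1578*q^4 + 6.2855*q^3 - 11.7989*q^2 + 6.8456*q - 10.4904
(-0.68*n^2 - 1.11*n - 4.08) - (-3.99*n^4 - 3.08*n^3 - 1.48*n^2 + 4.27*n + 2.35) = 3.99*n^4 + 3.08*n^3 + 0.8*n^2 - 5.38*n - 6.43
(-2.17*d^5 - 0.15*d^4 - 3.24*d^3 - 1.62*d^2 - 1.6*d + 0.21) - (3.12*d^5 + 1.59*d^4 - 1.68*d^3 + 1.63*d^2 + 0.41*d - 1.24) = -5.29*d^5 - 1.74*d^4 - 1.56*d^3 - 3.25*d^2 - 2.01*d + 1.45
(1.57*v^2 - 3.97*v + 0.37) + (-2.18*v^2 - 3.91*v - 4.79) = -0.61*v^2 - 7.88*v - 4.42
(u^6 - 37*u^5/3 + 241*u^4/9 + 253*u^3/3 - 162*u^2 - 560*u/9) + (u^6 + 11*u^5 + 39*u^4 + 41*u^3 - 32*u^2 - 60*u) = 2*u^6 - 4*u^5/3 + 592*u^4/9 + 376*u^3/3 - 194*u^2 - 1100*u/9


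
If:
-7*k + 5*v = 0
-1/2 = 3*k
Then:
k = -1/6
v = -7/30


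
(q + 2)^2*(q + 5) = q^3 + 9*q^2 + 24*q + 20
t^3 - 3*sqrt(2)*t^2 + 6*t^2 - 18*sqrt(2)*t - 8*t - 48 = (t + 6)*(t - 4*sqrt(2))*(t + sqrt(2))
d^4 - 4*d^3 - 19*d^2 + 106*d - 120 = (d - 4)*(d - 3)*(d - 2)*(d + 5)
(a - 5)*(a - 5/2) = a^2 - 15*a/2 + 25/2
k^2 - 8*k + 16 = (k - 4)^2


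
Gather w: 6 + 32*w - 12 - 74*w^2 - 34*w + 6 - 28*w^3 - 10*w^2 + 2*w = -28*w^3 - 84*w^2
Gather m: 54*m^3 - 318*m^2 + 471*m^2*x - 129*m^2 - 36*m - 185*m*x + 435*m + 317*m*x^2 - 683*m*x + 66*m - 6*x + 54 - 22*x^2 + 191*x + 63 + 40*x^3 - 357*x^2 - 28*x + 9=54*m^3 + m^2*(471*x - 447) + m*(317*x^2 - 868*x + 465) + 40*x^3 - 379*x^2 + 157*x + 126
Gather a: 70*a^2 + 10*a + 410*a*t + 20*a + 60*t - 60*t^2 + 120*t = 70*a^2 + a*(410*t + 30) - 60*t^2 + 180*t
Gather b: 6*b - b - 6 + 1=5*b - 5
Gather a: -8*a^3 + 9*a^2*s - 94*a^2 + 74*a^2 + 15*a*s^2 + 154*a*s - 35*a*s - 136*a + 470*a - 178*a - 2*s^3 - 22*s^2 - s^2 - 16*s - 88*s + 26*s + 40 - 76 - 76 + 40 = -8*a^3 + a^2*(9*s - 20) + a*(15*s^2 + 119*s + 156) - 2*s^3 - 23*s^2 - 78*s - 72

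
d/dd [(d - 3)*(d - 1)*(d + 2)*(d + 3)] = 4*d^3 + 3*d^2 - 22*d - 9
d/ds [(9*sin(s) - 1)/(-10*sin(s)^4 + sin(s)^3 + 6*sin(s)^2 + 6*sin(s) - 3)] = (270*sin(s)^4 - 58*sin(s)^3 - 51*sin(s)^2 + 12*sin(s) - 21)*cos(s)/((sin(s) - 1)^2*(10*sin(s)^3 + 9*sin(s)^2 + 3*sin(s) - 3)^2)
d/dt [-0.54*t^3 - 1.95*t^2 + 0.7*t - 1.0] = -1.62*t^2 - 3.9*t + 0.7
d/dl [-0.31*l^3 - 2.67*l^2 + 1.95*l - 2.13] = -0.93*l^2 - 5.34*l + 1.95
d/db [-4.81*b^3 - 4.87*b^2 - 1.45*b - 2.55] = -14.43*b^2 - 9.74*b - 1.45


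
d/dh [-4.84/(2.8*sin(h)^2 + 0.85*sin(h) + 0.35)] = (27.104*sin(h) + 4.114)*cos(h)/(2.8*sin(h)^2 + 0.85*sin(h) + 0.35)^2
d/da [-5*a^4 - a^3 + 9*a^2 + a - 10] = -20*a^3 - 3*a^2 + 18*a + 1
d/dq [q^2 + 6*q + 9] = 2*q + 6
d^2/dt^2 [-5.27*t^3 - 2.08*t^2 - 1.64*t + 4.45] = -31.62*t - 4.16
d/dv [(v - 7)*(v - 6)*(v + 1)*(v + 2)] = 4*v^3 - 30*v^2 + 10*v + 100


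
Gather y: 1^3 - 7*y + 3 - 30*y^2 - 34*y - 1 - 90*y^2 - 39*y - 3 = -120*y^2 - 80*y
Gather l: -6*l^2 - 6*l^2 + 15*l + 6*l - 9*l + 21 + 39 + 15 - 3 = -12*l^2 + 12*l + 72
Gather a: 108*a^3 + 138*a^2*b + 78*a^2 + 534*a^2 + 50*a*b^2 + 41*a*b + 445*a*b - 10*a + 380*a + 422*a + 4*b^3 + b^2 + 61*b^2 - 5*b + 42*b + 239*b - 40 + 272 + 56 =108*a^3 + a^2*(138*b + 612) + a*(50*b^2 + 486*b + 792) + 4*b^3 + 62*b^2 + 276*b + 288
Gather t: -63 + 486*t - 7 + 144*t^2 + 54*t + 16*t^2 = 160*t^2 + 540*t - 70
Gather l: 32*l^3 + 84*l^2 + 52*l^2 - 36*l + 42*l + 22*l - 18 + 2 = 32*l^3 + 136*l^2 + 28*l - 16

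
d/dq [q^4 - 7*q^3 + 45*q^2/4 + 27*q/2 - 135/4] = 4*q^3 - 21*q^2 + 45*q/2 + 27/2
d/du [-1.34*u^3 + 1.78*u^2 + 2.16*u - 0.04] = -4.02*u^2 + 3.56*u + 2.16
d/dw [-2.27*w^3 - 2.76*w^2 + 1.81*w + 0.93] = -6.81*w^2 - 5.52*w + 1.81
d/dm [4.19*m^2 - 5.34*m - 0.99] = 8.38*m - 5.34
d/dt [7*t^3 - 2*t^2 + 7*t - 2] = 21*t^2 - 4*t + 7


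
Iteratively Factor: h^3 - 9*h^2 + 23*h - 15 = (h - 3)*(h^2 - 6*h + 5) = (h - 3)*(h - 1)*(h - 5)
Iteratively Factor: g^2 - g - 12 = (g + 3)*(g - 4)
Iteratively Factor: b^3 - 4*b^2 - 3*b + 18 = (b - 3)*(b^2 - b - 6) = (b - 3)*(b + 2)*(b - 3)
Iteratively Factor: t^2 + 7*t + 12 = (t + 4)*(t + 3)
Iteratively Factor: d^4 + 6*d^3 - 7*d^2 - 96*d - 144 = (d - 4)*(d^3 + 10*d^2 + 33*d + 36) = (d - 4)*(d + 3)*(d^2 + 7*d + 12) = (d - 4)*(d + 3)*(d + 4)*(d + 3)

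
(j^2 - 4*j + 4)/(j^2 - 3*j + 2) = (j - 2)/(j - 1)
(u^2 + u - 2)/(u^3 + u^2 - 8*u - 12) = (u - 1)/(u^2 - u - 6)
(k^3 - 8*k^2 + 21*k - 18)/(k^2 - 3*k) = k - 5 + 6/k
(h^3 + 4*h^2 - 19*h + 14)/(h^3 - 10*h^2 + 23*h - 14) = (h + 7)/(h - 7)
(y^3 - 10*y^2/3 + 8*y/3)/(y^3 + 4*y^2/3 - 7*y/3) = (3*y^2 - 10*y + 8)/(3*y^2 + 4*y - 7)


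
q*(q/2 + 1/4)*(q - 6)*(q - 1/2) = q^4/2 - 3*q^3 - q^2/8 + 3*q/4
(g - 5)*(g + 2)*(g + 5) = g^3 + 2*g^2 - 25*g - 50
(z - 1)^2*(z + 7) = z^3 + 5*z^2 - 13*z + 7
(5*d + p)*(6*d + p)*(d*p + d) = 30*d^3*p + 30*d^3 + 11*d^2*p^2 + 11*d^2*p + d*p^3 + d*p^2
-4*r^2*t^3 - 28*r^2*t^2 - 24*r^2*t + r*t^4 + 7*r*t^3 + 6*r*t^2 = t*(-4*r + t)*(t + 6)*(r*t + r)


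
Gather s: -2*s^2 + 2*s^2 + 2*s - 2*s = 0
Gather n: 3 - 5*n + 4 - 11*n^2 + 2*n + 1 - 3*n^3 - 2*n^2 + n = -3*n^3 - 13*n^2 - 2*n + 8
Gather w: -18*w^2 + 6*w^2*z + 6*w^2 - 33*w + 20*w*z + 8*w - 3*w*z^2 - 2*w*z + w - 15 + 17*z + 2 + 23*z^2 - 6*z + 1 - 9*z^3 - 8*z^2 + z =w^2*(6*z - 12) + w*(-3*z^2 + 18*z - 24) - 9*z^3 + 15*z^2 + 12*z - 12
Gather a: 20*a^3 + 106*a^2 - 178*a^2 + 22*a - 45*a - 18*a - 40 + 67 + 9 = 20*a^3 - 72*a^2 - 41*a + 36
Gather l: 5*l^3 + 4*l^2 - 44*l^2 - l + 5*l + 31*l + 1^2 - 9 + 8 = 5*l^3 - 40*l^2 + 35*l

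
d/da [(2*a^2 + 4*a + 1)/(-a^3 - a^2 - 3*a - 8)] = (2*a^4 + 8*a^3 + a^2 - 30*a - 29)/(a^6 + 2*a^5 + 7*a^4 + 22*a^3 + 25*a^2 + 48*a + 64)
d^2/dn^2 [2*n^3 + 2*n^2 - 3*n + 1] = 12*n + 4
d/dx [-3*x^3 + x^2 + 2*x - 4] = -9*x^2 + 2*x + 2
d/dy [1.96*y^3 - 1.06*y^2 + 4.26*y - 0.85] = 5.88*y^2 - 2.12*y + 4.26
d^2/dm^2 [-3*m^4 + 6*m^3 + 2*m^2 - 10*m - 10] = -36*m^2 + 36*m + 4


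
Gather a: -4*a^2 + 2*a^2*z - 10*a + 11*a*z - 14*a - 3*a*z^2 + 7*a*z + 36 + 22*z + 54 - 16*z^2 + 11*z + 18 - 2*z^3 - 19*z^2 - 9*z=a^2*(2*z - 4) + a*(-3*z^2 + 18*z - 24) - 2*z^3 - 35*z^2 + 24*z + 108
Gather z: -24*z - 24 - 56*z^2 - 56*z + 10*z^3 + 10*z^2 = 10*z^3 - 46*z^2 - 80*z - 24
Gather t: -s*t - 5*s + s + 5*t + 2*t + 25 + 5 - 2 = -4*s + t*(7 - s) + 28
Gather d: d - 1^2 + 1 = d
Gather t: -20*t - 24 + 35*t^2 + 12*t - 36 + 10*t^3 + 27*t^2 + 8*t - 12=10*t^3 + 62*t^2 - 72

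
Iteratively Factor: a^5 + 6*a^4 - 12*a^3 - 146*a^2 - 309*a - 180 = (a + 1)*(a^4 + 5*a^3 - 17*a^2 - 129*a - 180) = (a + 1)*(a + 4)*(a^3 + a^2 - 21*a - 45) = (a + 1)*(a + 3)*(a + 4)*(a^2 - 2*a - 15) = (a + 1)*(a + 3)^2*(a + 4)*(a - 5)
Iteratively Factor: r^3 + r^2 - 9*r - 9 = (r + 1)*(r^2 - 9) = (r + 1)*(r + 3)*(r - 3)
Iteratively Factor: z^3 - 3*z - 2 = (z + 1)*(z^2 - z - 2) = (z - 2)*(z + 1)*(z + 1)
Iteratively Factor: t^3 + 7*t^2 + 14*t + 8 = (t + 1)*(t^2 + 6*t + 8) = (t + 1)*(t + 4)*(t + 2)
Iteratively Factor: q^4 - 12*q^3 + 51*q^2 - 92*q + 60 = (q - 5)*(q^3 - 7*q^2 + 16*q - 12) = (q - 5)*(q - 2)*(q^2 - 5*q + 6) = (q - 5)*(q - 3)*(q - 2)*(q - 2)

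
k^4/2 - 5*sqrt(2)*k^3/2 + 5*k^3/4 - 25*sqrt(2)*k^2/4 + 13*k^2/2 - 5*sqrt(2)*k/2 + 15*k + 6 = (k/2 + 1)*(k + 1/2)*(k - 3*sqrt(2))*(k - 2*sqrt(2))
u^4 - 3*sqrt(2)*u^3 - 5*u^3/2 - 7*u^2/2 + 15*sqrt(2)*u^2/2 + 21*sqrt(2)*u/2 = u*(u - 7/2)*(u + 1)*(u - 3*sqrt(2))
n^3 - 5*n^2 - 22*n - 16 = (n - 8)*(n + 1)*(n + 2)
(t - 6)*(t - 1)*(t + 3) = t^3 - 4*t^2 - 15*t + 18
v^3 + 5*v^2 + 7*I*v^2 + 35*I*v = v*(v + 5)*(v + 7*I)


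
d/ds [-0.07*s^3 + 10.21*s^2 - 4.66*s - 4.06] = -0.21*s^2 + 20.42*s - 4.66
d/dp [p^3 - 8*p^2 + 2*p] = 3*p^2 - 16*p + 2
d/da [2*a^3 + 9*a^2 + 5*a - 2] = 6*a^2 + 18*a + 5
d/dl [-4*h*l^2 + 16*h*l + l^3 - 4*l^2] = -8*h*l + 16*h + 3*l^2 - 8*l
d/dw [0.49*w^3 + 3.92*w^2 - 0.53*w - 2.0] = 1.47*w^2 + 7.84*w - 0.53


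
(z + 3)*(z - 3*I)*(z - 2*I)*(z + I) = z^4 + 3*z^3 - 4*I*z^3 - z^2 - 12*I*z^2 - 3*z - 6*I*z - 18*I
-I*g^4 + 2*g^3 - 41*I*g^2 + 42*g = g*(g - 6*I)*(g + 7*I)*(-I*g + 1)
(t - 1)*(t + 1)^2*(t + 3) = t^4 + 4*t^3 + 2*t^2 - 4*t - 3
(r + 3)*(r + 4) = r^2 + 7*r + 12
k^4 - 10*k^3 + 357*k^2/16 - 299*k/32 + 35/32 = (k - 7)*(k - 5/2)*(k - 1/4)^2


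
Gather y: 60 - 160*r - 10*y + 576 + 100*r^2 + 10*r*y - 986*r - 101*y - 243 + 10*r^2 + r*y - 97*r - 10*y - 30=110*r^2 - 1243*r + y*(11*r - 121) + 363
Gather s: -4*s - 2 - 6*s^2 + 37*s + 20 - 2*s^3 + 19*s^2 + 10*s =-2*s^3 + 13*s^2 + 43*s + 18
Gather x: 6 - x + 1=7 - x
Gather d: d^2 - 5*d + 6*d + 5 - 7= d^2 + d - 2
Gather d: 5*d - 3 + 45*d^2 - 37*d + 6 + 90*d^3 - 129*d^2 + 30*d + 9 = 90*d^3 - 84*d^2 - 2*d + 12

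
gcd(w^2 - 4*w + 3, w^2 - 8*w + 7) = w - 1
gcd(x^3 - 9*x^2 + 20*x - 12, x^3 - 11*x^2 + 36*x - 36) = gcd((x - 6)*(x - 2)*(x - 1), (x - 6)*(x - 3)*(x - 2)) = x^2 - 8*x + 12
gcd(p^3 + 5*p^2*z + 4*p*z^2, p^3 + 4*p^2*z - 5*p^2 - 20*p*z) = p^2 + 4*p*z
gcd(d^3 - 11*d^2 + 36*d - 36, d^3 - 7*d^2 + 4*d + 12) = d^2 - 8*d + 12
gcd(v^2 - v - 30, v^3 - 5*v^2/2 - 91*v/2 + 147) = v - 6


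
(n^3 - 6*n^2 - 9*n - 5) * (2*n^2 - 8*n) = 2*n^5 - 20*n^4 + 30*n^3 + 62*n^2 + 40*n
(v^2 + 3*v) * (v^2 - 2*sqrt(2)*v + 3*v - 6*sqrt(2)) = v^4 - 2*sqrt(2)*v^3 + 6*v^3 - 12*sqrt(2)*v^2 + 9*v^2 - 18*sqrt(2)*v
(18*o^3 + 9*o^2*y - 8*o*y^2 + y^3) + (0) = 18*o^3 + 9*o^2*y - 8*o*y^2 + y^3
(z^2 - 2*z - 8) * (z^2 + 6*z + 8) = z^4 + 4*z^3 - 12*z^2 - 64*z - 64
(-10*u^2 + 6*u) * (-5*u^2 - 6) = 50*u^4 - 30*u^3 + 60*u^2 - 36*u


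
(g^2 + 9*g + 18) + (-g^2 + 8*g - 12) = 17*g + 6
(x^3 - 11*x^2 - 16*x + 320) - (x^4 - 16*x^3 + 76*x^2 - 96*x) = -x^4 + 17*x^3 - 87*x^2 + 80*x + 320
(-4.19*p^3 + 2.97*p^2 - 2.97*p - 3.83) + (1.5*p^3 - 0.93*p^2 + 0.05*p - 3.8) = -2.69*p^3 + 2.04*p^2 - 2.92*p - 7.63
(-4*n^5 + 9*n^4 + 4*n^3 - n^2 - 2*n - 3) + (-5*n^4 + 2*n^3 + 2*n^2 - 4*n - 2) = -4*n^5 + 4*n^4 + 6*n^3 + n^2 - 6*n - 5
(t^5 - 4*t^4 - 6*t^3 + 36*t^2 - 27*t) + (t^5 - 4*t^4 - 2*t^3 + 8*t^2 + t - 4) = 2*t^5 - 8*t^4 - 8*t^3 + 44*t^2 - 26*t - 4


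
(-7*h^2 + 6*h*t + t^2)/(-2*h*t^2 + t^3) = (7*h^2 - 6*h*t - t^2)/(t^2*(2*h - t))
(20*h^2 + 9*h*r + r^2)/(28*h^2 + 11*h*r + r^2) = (5*h + r)/(7*h + r)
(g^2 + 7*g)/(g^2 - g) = (g + 7)/(g - 1)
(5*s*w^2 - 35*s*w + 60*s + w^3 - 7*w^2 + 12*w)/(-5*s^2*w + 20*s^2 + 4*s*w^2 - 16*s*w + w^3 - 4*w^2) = (3 - w)/(s - w)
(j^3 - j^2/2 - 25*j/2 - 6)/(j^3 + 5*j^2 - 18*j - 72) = (j + 1/2)/(j + 6)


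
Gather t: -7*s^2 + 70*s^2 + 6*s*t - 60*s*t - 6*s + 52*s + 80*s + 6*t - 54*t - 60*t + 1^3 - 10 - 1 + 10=63*s^2 + 126*s + t*(-54*s - 108)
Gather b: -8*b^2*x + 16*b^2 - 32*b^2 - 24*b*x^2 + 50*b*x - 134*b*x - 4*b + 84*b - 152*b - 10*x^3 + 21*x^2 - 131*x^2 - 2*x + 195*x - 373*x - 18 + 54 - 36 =b^2*(-8*x - 16) + b*(-24*x^2 - 84*x - 72) - 10*x^3 - 110*x^2 - 180*x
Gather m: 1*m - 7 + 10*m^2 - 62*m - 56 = 10*m^2 - 61*m - 63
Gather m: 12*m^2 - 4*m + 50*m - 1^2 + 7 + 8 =12*m^2 + 46*m + 14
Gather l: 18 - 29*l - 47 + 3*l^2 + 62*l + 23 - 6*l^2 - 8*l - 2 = -3*l^2 + 25*l - 8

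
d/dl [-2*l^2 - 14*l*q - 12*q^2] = -4*l - 14*q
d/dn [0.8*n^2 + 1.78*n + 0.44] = 1.6*n + 1.78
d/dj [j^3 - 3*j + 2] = 3*j^2 - 3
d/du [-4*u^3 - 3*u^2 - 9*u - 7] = -12*u^2 - 6*u - 9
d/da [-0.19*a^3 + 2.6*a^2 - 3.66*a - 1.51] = -0.57*a^2 + 5.2*a - 3.66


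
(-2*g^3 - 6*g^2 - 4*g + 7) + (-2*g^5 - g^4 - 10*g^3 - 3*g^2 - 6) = -2*g^5 - g^4 - 12*g^3 - 9*g^2 - 4*g + 1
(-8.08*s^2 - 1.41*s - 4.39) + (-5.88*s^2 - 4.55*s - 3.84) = -13.96*s^2 - 5.96*s - 8.23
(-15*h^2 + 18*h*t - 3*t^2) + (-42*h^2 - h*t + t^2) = -57*h^2 + 17*h*t - 2*t^2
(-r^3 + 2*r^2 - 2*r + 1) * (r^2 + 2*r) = -r^5 + 2*r^3 - 3*r^2 + 2*r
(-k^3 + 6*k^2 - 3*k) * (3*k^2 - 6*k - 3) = -3*k^5 + 24*k^4 - 42*k^3 + 9*k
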